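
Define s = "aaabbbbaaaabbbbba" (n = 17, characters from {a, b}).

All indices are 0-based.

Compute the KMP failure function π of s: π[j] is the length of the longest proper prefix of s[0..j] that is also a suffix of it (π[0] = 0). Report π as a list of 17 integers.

π[0] = 0
j=1 s[j]='a': π[1]=1 (border 'a')
j=2 s[j]='a': π[2]=2 (border 'aa')
j=3 s[j]='b': k: 2→1→0; π[3]=0 (border '')
j=4 s[j]='b': π[4]=0 (border '')
j=5 s[j]='b': π[5]=0 (border '')
j=6 s[j]='b': π[6]=0 (border '')
j=7 s[j]='a': π[7]=1 (border 'a')
j=8 s[j]='a': π[8]=2 (border 'aa')
j=9 s[j]='a': π[9]=3 (border 'aaa')
j=10 s[j]='a': k: 3→2; π[10]=3 (border 'aaa')
j=11 s[j]='b': π[11]=4 (border 'aaab')
j=12 s[j]='b': π[12]=5 (border 'aaabb')
j=13 s[j]='b': π[13]=6 (border 'aaabbb')
j=14 s[j]='b': π[14]=7 (border 'aaabbbb')
j=15 s[j]='b': k: 7→0; π[15]=0 (border '')
j=16 s[j]='a': π[16]=1 (border 'a')

[0, 1, 2, 0, 0, 0, 0, 1, 2, 3, 3, 4, 5, 6, 7, 0, 1]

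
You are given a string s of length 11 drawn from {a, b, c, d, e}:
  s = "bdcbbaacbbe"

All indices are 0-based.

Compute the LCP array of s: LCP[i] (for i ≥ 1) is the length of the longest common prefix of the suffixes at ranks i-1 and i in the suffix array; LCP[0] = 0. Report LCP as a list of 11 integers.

rank→(start, suffix):
  0 → (5, 'aacbbe')
  1 → (6, 'acbbe')
  2 → (4, 'baacbbe')
  3 → (3, 'bbaacbbe')
  4 → (8, 'bbe')
  5 → (0, 'bdcbbaacbbe')
  6 → (9, 'be')
  7 → (2, 'cbbaacbbe')
  8 → (7, 'cbbe')
  9 → (1, 'dcbbaacbbe')
  10 → (10, 'e')

SA = [5, 6, 4, 3, 8, 0, 9, 2, 7, 1, 10]
[i] adj suffixes → lcp
  [1] 5/6 → 1 ('a')
  [2] 6/4 → 0 ('')
  [3] 4/3 → 1 ('b')
  [4] 3/8 → 2 ('bb')
  [5] 8/0 → 1 ('b')
  [6] 0/9 → 1 ('b')
  [7] 9/2 → 0 ('')
  [8] 2/7 → 3 ('cbb')
  [9] 7/1 → 0 ('')
  [10] 1/10 → 0 ('')

[0, 1, 0, 1, 2, 1, 1, 0, 3, 0, 0]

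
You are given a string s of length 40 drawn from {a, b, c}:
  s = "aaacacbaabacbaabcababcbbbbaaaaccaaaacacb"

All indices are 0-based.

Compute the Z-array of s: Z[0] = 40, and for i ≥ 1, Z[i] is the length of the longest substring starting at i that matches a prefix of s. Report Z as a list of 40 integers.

[40, 2, 1, 0, 1, 0, 0, 2, 1, 0, 1, 0, 0, 2, 1, 0, 0, 1, 0, 1, 0, 0, 0, 0, 0, 0, 3, 4, 2, 1, 0, 0, 3, 7, 2, 1, 0, 1, 0, 0]

Z[0]=40
i=1: fresh scan; Z[1]=2 grow→box=[1,3)
i=2: min(r-i=1, Z[1]=2)=1; Z[2]=1
i=3: fresh scan; Z[3]=0
i=4: fresh scan; Z[4]=1 grow→box=[4,5)
i=5: fresh scan; Z[5]=0
i=6: fresh scan; Z[6]=0
i=7: fresh scan; Z[7]=2 grow→box=[7,9)
i=8: min(r-i=1, Z[1]=2)=1; Z[8]=1
i=9: fresh scan; Z[9]=0
i=10: fresh scan; Z[10]=1 grow→box=[10,11)
i=11: fresh scan; Z[11]=0
i=12: fresh scan; Z[12]=0
i=13: fresh scan; Z[13]=2 grow→box=[13,15)
i=14: min(r-i=1, Z[1]=2)=1; Z[14]=1
i=15: fresh scan; Z[15]=0
i=16: fresh scan; Z[16]=0
i=17: fresh scan; Z[17]=1 grow→box=[17,18)
i=18: fresh scan; Z[18]=0
i=19: fresh scan; Z[19]=1 grow→box=[19,20)
i=20: fresh scan; Z[20]=0
i=21: fresh scan; Z[21]=0
i=22: fresh scan; Z[22]=0
i=23: fresh scan; Z[23]=0
i=24: fresh scan; Z[24]=0
i=25: fresh scan; Z[25]=0
i=26: fresh scan; Z[26]=3 grow→box=[26,29)
i=27: min(r-i=2, Z[1]=2)=2; Z[27]=4 grow→box=[27,31)
i=28: min(r-i=3, Z[1]=2)=2; Z[28]=2
i=29: min(r-i=2, Z[2]=1)=1; Z[29]=1
i=30: min(r-i=1, Z[3]=0)=0; Z[30]=0
i=31: fresh scan; Z[31]=0
i=32: fresh scan; Z[32]=3 grow→box=[32,35)
i=33: min(r-i=2, Z[1]=2)=2; Z[33]=7 grow→box=[33,40)
i=34: min(r-i=6, Z[1]=2)=2; Z[34]=2
i=35: min(r-i=5, Z[2]=1)=1; Z[35]=1
i=36: min(r-i=4, Z[3]=0)=0; Z[36]=0
i=37: min(r-i=3, Z[4]=1)=1; Z[37]=1
i=38: min(r-i=2, Z[5]=0)=0; Z[38]=0
i=39: min(r-i=1, Z[6]=0)=0; Z[39]=0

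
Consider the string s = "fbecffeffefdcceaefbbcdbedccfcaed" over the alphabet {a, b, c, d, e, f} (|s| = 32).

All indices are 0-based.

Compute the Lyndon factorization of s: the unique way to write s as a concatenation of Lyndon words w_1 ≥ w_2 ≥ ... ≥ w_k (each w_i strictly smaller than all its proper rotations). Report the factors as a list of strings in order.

["f", "becffeffefdcce", "aefbbcdbedccfc", "aed"]

emit factor 1: 'f' (i=0, period=1)
emit factor 2: 'becffeffefdcce' (i=1, period=14)
emit factor 3: 'aefbbcdbedccfc' (i=15, period=14)
emit factor 4: 'aed' (i=29, period=3)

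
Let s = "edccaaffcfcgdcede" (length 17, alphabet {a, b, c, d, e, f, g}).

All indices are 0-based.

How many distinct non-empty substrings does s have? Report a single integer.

sorted suffixes:
  #0 SA[0]=4  'aaffcfcgdcede'
  #1 SA[1]=5  'affcfcgdcede'
  #2 SA[2]=3  'caaffcfcgdcede'
  #3 SA[3]=2  'ccaaffcfcgdcede'
  #4 SA[4]=13  'cede'
  #5 SA[5]=8  'cfcgdcede'
  #6 SA[6]=10  'cgdcede'
  #7 SA[7]=1  'dccaaffcfcgdcede'
  #8 SA[8]=12  'dcede'
  #9 SA[9]=15  'de'
  #10 SA[10]=16  'e'
  #11 SA[11]=0  'edccaaffcfcgdcede'
  #12 SA[12]=14  'ede'
  #13 SA[13]=7  'fcfcgdcede'
  #14 SA[14]=9  'fcgdcede'
  #15 SA[15]=6  'ffcfcgdcede'
  #16 SA[16]=11  'gdcede'

SA = [4, 5, 3, 2, 13, 8, 10, 1, 12, 15, 16, 0, 14, 7, 9, 6, 11]
rank  pair      lcp
   1  s[4:],s[5:]  1  'a'
   2  s[5:],s[3:]  0  ''
   3  s[3:],s[2:]  1  'c'
   4  s[2:],s[13:]  1  'c'
   5  s[13:],s[8:]  1  'c'
   6  s[8:],s[10:]  1  'c'
   7  s[10:],s[1:]  0  ''
   8  s[1:],s[12:]  2  'dc'
   9  s[12:],s[15:]  1  'd'
  10  s[15:],s[16:]  0  ''
  11  s[16:],s[0:]  1  'e'
  12  s[0:],s[14:]  2  'ed'
  13  s[14:],s[7:]  0  ''
  14  s[7:],s[9:]  2  'fc'
  15  s[9:],s[6:]  1  'f'
  16  s[6:],s[11:]  0  ''

n(n+1)/2 = 17·18/2 = 153
Σ LCP = 0 + 1 + 0 + 1 + 1 + 1 + 1 + 0 + 2 + 1 + 0 + 1 + 2 + 0 + 2 + 1 + 0 = 14
distinct = 153 − 14 = 139

139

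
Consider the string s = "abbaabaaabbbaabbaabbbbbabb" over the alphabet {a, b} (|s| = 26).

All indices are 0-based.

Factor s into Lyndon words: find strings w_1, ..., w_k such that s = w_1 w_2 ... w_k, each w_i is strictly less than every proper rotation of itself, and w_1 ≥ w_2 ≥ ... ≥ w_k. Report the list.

emit factor 1: 'abb' (i=0, period=3)
emit factor 2: 'aab' (i=3, period=3)
emit factor 3: 'aaabbbaabbaabbbbbabb' (i=6, period=20)

["abb", "aab", "aaabbbaabbaabbbbbabb"]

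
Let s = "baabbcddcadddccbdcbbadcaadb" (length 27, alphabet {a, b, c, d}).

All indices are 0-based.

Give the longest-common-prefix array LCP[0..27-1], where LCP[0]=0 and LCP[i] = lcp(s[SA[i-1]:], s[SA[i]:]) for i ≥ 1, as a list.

rank→(start, suffix):
  0 → (1, 'aabbcddcadddccbdcbbadcaadb')
  1 → (23, 'aadb')
  2 → (2, 'abbcddcadddccbdcbbadcaadb')
  3 → (24, 'adb')
  4 → (20, 'adcaadb')
  5 → (9, 'adddccbdcbbadcaadb')
  6 → (26, 'b')
  7 → (0, 'baabbcddcadddccbdcbbadcaadb')
  8 → (19, 'badcaadb')
  9 → (18, 'bbadcaadb')
  10 → (3, 'bbcddcadddccbdcbbadcaadb')
  11 → (4, 'bcddcadddccbdcbbadcaadb')
  12 → (15, 'bdcbbadcaadb')
  13 → (22, 'caadb')
  14 → (8, 'cadddccbdcbbadcaadb')
  15 → (17, 'cbbadcaadb')
  16 → (14, 'cbdcbbadcaadb')
  17 → (13, 'ccbdcbbadcaadb')
  18 → (5, 'cddcadddccbdcbbadcaadb')
  19 → (25, 'db')
  20 → (21, 'dcaadb')
  21 → (7, 'dcadddccbdcbbadcaadb')
  22 → (16, 'dcbbadcaadb')
  23 → (12, 'dccbdcbbadcaadb')
  24 → (6, 'ddcadddccbdcbbadcaadb')
  25 → (11, 'ddccbdcbbadcaadb')
  26 → (10, 'dddccbdcbbadcaadb')

SA = [1, 23, 2, 24, 20, 9, 26, 0, 19, 18, 3, 4, 15, 22, 8, 17, 14, 13, 5, 25, 21, 7, 16, 12, 6, 11, 10]
[i] adj suffixes → lcp
  [1] 1/23 → 2 ('aa')
  [2] 23/2 → 1 ('a')
  [3] 2/24 → 1 ('a')
  [4] 24/20 → 2 ('ad')
  [5] 20/9 → 2 ('ad')
  [6] 9/26 → 0 ('')
  [7] 26/0 → 1 ('b')
  [8] 0/19 → 2 ('ba')
  [9] 19/18 → 1 ('b')
  [10] 18/3 → 2 ('bb')
  [11] 3/4 → 1 ('b')
  [12] 4/15 → 1 ('b')
  [13] 15/22 → 0 ('')
  [14] 22/8 → 2 ('ca')
  [15] 8/17 → 1 ('c')
  [16] 17/14 → 2 ('cb')
  [17] 14/13 → 1 ('c')
  [18] 13/5 → 1 ('c')
  [19] 5/25 → 0 ('')
  [20] 25/21 → 1 ('d')
  [21] 21/7 → 3 ('dca')
  [22] 7/16 → 2 ('dc')
  [23] 16/12 → 2 ('dc')
  [24] 12/6 → 1 ('d')
  [25] 6/11 → 3 ('ddc')
  [26] 11/10 → 2 ('dd')

[0, 2, 1, 1, 2, 2, 0, 1, 2, 1, 2, 1, 1, 0, 2, 1, 2, 1, 1, 0, 1, 3, 2, 2, 1, 3, 2]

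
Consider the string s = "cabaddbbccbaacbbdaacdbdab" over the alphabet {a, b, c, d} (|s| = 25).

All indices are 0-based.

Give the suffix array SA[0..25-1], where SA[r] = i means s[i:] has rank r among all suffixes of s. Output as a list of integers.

sorted suffixes:
  #0 SA[0]=11  'aacbbdaacdbdab'
  #1 SA[1]=17  'aacdbdab'
  #2 SA[2]=23  'ab'
  #3 SA[3]=1  'abaddbbccbaacbbdaacdbdab'
  #4 SA[4]=12  'acbbdaacdbdab'
  #5 SA[5]=18  'acdbdab'
  #6 SA[6]=3  'addbbccbaacbbdaacdbdab'
  #7 SA[7]=24  'b'
  #8 SA[8]=10  'baacbbdaacdbdab'
  #9 SA[9]=2  'baddbbccbaacbbdaacdbdab'
  #10 SA[10]=6  'bbccbaacbbdaacdbdab'
  #11 SA[11]=14  'bbdaacdbdab'
  #12 SA[12]=7  'bccbaacbbdaacdbdab'
  #13 SA[13]=15  'bdaacdbdab'
  #14 SA[14]=21  'bdab'
  #15 SA[15]=0  'cabaddbbccbaacbbdaacdbdab'
  #16 SA[16]=9  'cbaacbbdaacdbdab'
  #17 SA[17]=13  'cbbdaacdbdab'
  #18 SA[18]=8  'ccbaacbbdaacdbdab'
  #19 SA[19]=19  'cdbdab'
  #20 SA[20]=16  'daacdbdab'
  #21 SA[21]=22  'dab'
  #22 SA[22]=5  'dbbccbaacbbdaacdbdab'
  #23 SA[23]=20  'dbdab'
  #24 SA[24]=4  'ddbbccbaacbbdaacdbdab'

[11, 17, 23, 1, 12, 18, 3, 24, 10, 2, 6, 14, 7, 15, 21, 0, 9, 13, 8, 19, 16, 22, 5, 20, 4]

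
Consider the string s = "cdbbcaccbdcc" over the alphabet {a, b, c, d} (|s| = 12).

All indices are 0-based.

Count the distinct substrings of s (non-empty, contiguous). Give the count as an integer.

69

rank→(start, suffix):
  0 → (5, 'accbdcc')
  1 → (2, 'bbcaccbdcc')
  2 → (3, 'bcaccbdcc')
  3 → (8, 'bdcc')
  4 → (11, 'c')
  5 → (4, 'caccbdcc')
  6 → (7, 'cbdcc')
  7 → (10, 'cc')
  8 → (6, 'ccbdcc')
  9 → (0, 'cdbbcaccbdcc')
  10 → (1, 'dbbcaccbdcc')
  11 → (9, 'dcc')

SA = [5, 2, 3, 8, 11, 4, 7, 10, 6, 0, 1, 9]
rank  pair      lcp
   1  s[5:],s[2:]  0  ''
   2  s[2:],s[3:]  1  'b'
   3  s[3:],s[8:]  1  'b'
   4  s[8:],s[11:]  0  ''
   5  s[11:],s[4:]  1  'c'
   6  s[4:],s[7:]  1  'c'
   7  s[7:],s[10:]  1  'c'
   8  s[10:],s[6:]  2  'cc'
   9  s[6:],s[0:]  1  'c'
  10  s[0:],s[1:]  0  ''
  11  s[1:],s[9:]  1  'd'

n(n+1)/2 = 12·13/2 = 78
Σ LCP = 0 + 0 + 1 + 1 + 0 + 1 + 1 + 1 + 2 + 1 + 0 + 1 = 9
distinct = 78 − 9 = 69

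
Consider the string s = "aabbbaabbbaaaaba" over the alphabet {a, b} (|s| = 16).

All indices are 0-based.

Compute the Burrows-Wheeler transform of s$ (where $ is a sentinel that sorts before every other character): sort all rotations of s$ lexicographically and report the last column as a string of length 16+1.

rank  rotation           last
    0  $aabbbaabbbaaaaba  a
    1  a$aabbbaabbbaaaab  b
    2  aaaaba$aabbbaabbb  b
    3  aaaba$aabbbaabbba  a
    4  aaba$aabbbaabbbaa  a
    5  aabbbaaaaba$aabbb  b
    6  aabbbaabbbaaaaba$  $
    7  aba$aabbbaabbbaaa  a
    8  abbbaaaaba$aabbba  a
    9  abbbaabbbaaaaba$a  a
   10  ba$aabbbaabbbaaaa  a
   11  baaaaba$aabbbaabb  b
   12  baabbbaaaaba$aabb  b
   13  bbaaaaba$aabbbaab  b
   14  bbaabbbaaaaba$aab  b
   15  bbbaaaaba$aabbbaa  a
   16  bbbaabbbaaaaba$aa  a

abbaab$aaaabbbbaa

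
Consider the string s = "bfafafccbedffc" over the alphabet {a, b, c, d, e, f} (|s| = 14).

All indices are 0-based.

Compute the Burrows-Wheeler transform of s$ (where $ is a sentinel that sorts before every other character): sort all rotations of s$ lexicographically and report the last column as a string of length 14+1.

cffc$fcfebbafad

rank  rotation         last
    0  $bfafafccbedffc  c
    1  afafccbedffc$bf  f
    2  afccbedffc$bfaf  f
    3  bedffc$bfafafcc  c
    4  bfafafccbedffc$  $
    5  c$bfafafccbedff  f
    6  cbedffc$bfafafc  c
    7  ccbedffc$bfafaf  f
    8  dffc$bfafafccbe  e
    9  edffc$bfafafccb  b
   10  fafafccbedffc$b  b
   11  fafccbedffc$bfa  a
   12  fc$bfafafccbedf  f
   13  fccbedffc$bfafa  a
   14  ffc$bfafafccbed  d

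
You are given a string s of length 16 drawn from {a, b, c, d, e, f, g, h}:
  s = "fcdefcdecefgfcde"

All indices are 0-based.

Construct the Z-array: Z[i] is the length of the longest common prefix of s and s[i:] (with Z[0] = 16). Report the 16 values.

Z[0]=16
i=1: i≥r, start 0; Z[1]=0
i=2: i≥r, start 0; Z[2]=0
i=3: i≥r, start 0; Z[3]=0
i=4: i≥r, start 0; Z[4]=4 extend→box=[4,8)
i=5: min(r-i=3, Z[1]=0)=0; Z[5]=0
i=6: min(r-i=2, Z[2]=0)=0; Z[6]=0
i=7: min(r-i=1, Z[3]=0)=0; Z[7]=0
i=8: i≥r, start 0; Z[8]=0
i=9: i≥r, start 0; Z[9]=0
i=10: i≥r, start 0; Z[10]=1 extend→box=[10,11)
i=11: i≥r, start 0; Z[11]=0
i=12: i≥r, start 0; Z[12]=4 extend→box=[12,16)
i=13: min(r-i=3, Z[1]=0)=0; Z[13]=0
i=14: min(r-i=2, Z[2]=0)=0; Z[14]=0
i=15: min(r-i=1, Z[3]=0)=0; Z[15]=0

[16, 0, 0, 0, 4, 0, 0, 0, 0, 0, 1, 0, 4, 0, 0, 0]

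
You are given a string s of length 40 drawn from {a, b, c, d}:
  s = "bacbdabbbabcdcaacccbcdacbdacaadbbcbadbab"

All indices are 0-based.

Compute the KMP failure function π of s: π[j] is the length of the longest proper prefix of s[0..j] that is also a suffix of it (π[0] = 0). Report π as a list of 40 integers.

[0, 0, 0, 1, 0, 0, 1, 1, 1, 2, 1, 0, 0, 0, 0, 0, 0, 0, 0, 1, 0, 0, 0, 0, 1, 0, 0, 0, 0, 0, 0, 1, 1, 0, 1, 2, 0, 1, 2, 1]

π[0] = 0
j=1 s[j]='a': π[1]=0 (border '')
j=2 s[j]='c': π[2]=0 (border '')
j=3 s[j]='b': π[3]=1 (border 'b')
j=4 s[j]='d': k: 1→0; π[4]=0 (border '')
j=5 s[j]='a': π[5]=0 (border '')
j=6 s[j]='b': π[6]=1 (border 'b')
j=7 s[j]='b': k: 1→0; π[7]=1 (border 'b')
j=8 s[j]='b': k: 1→0; π[8]=1 (border 'b')
j=9 s[j]='a': π[9]=2 (border 'ba')
j=10 s[j]='b': k: 2→0; π[10]=1 (border 'b')
j=11 s[j]='c': k: 1→0; π[11]=0 (border '')
j=12 s[j]='d': π[12]=0 (border '')
j=13 s[j]='c': π[13]=0 (border '')
j=14 s[j]='a': π[14]=0 (border '')
j=15 s[j]='a': π[15]=0 (border '')
j=16 s[j]='c': π[16]=0 (border '')
j=17 s[j]='c': π[17]=0 (border '')
j=18 s[j]='c': π[18]=0 (border '')
j=19 s[j]='b': π[19]=1 (border 'b')
j=20 s[j]='c': k: 1→0; π[20]=0 (border '')
j=21 s[j]='d': π[21]=0 (border '')
j=22 s[j]='a': π[22]=0 (border '')
j=23 s[j]='c': π[23]=0 (border '')
j=24 s[j]='b': π[24]=1 (border 'b')
j=25 s[j]='d': k: 1→0; π[25]=0 (border '')
j=26 s[j]='a': π[26]=0 (border '')
j=27 s[j]='c': π[27]=0 (border '')
j=28 s[j]='a': π[28]=0 (border '')
j=29 s[j]='a': π[29]=0 (border '')
j=30 s[j]='d': π[30]=0 (border '')
j=31 s[j]='b': π[31]=1 (border 'b')
j=32 s[j]='b': k: 1→0; π[32]=1 (border 'b')
j=33 s[j]='c': k: 1→0; π[33]=0 (border '')
j=34 s[j]='b': π[34]=1 (border 'b')
j=35 s[j]='a': π[35]=2 (border 'ba')
j=36 s[j]='d': k: 2→0; π[36]=0 (border '')
j=37 s[j]='b': π[37]=1 (border 'b')
j=38 s[j]='a': π[38]=2 (border 'ba')
j=39 s[j]='b': k: 2→0; π[39]=1 (border 'b')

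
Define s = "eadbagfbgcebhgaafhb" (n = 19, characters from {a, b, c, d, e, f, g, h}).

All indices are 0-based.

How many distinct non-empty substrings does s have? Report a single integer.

rank | idx | suffix
   0 |  14 | aafhb
   1 |   1 | adbagfbgcebhgaafhb
   2 |  15 | afhb
   3 |   4 | agfbgcebhgaafhb
   4 |  18 | b
   5 |   3 | bagfbgcebhgaafhb
   6 |   7 | bgcebhgaafhb
   7 |  11 | bhgaafhb
   8 |   9 | cebhgaafhb
   9 |   2 | dbagfbgcebhgaafhb
  10 |   0 | eadbagfbgcebhgaafhb
  11 |  10 | ebhgaafhb
  12 |   6 | fbgcebhgaafhb
  13 |  16 | fhb
  14 |  13 | gaafhb
  15 |   8 | gcebhgaafhb
  16 |   5 | gfbgcebhgaafhb
  17 |  17 | hb
  18 |  12 | hgaafhb

SA = [14, 1, 15, 4, 18, 3, 7, 11, 9, 2, 0, 10, 6, 16, 13, 8, 5, 17, 12]
i: (SA[i-1],SA[i]) lcp shared
  1: (14,1) 1 'a'
  2: (1,15) 1 'a'
  3: (15,4) 1 'a'
  4: (4,18) 0 ''
  5: (18,3) 1 'b'
  6: (3,7) 1 'b'
  7: (7,11) 1 'b'
  8: (11,9) 0 ''
  9: (9,2) 0 ''
  10: (2,0) 0 ''
  11: (0,10) 1 'e'
  12: (10,6) 0 ''
  13: (6,16) 1 'f'
  14: (16,13) 0 ''
  15: (13,8) 1 'g'
  16: (8,5) 1 'g'
  17: (5,17) 0 ''
  18: (17,12) 1 'h'

n(n+1)/2 = 19·20/2 = 190
Σ LCP = 0 + 1 + 1 + 1 + 0 + 1 + 1 + 1 + 0 + 0 + 0 + 1 + 0 + 1 + 0 + 1 + 1 + 0 + 1 = 11
distinct = 190 − 11 = 179

179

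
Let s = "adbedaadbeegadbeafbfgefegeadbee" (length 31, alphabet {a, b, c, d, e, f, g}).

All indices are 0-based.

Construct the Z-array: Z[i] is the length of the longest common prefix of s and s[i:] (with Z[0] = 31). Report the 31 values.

[31, 0, 0, 0, 0, 1, 4, 0, 0, 0, 0, 0, 4, 0, 0, 0, 1, 0, 0, 0, 0, 0, 0, 0, 0, 0, 4, 0, 0, 0, 0]

Z[0]=31
i=1: i≥r, start 0; Z[1]=0
i=2: i≥r, start 0; Z[2]=0
i=3: i≥r, start 0; Z[3]=0
i=4: i≥r, start 0; Z[4]=0
i=5: i≥r, start 0; Z[5]=1 grow→box=[5,6)
i=6: i≥r, start 0; Z[6]=4 grow→box=[6,10)
i=7: min(r-i=3, Z[1]=0)=0; Z[7]=0
i=8: min(r-i=2, Z[2]=0)=0; Z[8]=0
i=9: min(r-i=1, Z[3]=0)=0; Z[9]=0
i=10: i≥r, start 0; Z[10]=0
i=11: i≥r, start 0; Z[11]=0
i=12: i≥r, start 0; Z[12]=4 grow→box=[12,16)
i=13: min(r-i=3, Z[1]=0)=0; Z[13]=0
i=14: min(r-i=2, Z[2]=0)=0; Z[14]=0
i=15: min(r-i=1, Z[3]=0)=0; Z[15]=0
i=16: i≥r, start 0; Z[16]=1 grow→box=[16,17)
i=17: i≥r, start 0; Z[17]=0
i=18: i≥r, start 0; Z[18]=0
i=19: i≥r, start 0; Z[19]=0
i=20: i≥r, start 0; Z[20]=0
i=21: i≥r, start 0; Z[21]=0
i=22: i≥r, start 0; Z[22]=0
i=23: i≥r, start 0; Z[23]=0
i=24: i≥r, start 0; Z[24]=0
i=25: i≥r, start 0; Z[25]=0
i=26: i≥r, start 0; Z[26]=4 grow→box=[26,30)
i=27: min(r-i=3, Z[1]=0)=0; Z[27]=0
i=28: min(r-i=2, Z[2]=0)=0; Z[28]=0
i=29: min(r-i=1, Z[3]=0)=0; Z[29]=0
i=30: i≥r, start 0; Z[30]=0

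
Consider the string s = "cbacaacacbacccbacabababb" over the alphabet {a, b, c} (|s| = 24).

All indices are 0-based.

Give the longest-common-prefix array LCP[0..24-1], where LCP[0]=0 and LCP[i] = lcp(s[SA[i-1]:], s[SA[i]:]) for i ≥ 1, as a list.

[0, 1, 4, 2, 1, 3, 3, 2, 2, 0, 1, 3, 2, 4, 3, 1, 0, 2, 2, 1, 5, 4, 1, 2]

rank→(start, suffix):
  0 → (4, 'aacacbacccbacabababb')
  1 → (17, 'abababb')
  2 → (19, 'ababb')
  3 → (21, 'abb')
  4 → (2, 'acaacacbacccbacabababb')
  5 → (15, 'acabababb')
  6 → (5, 'acacbacccbacabababb')
  7 → (7, 'acbacccbacabababb')
  8 → (10, 'acccbacabababb')
  9 → (23, 'b')
  10 → (18, 'bababb')
  11 → (20, 'babb')
  12 → (1, 'bacaacacbacccbacabababb')
  13 → (14, 'bacabababb')
  14 → (9, 'bacccbacabababb')
  15 → (22, 'bb')
  16 → (3, 'caacacbacccbacabababb')
  17 → (16, 'cabababb')
  18 → (6, 'cacbacccbacabababb')
  19 → (0, 'cbacaacacbacccbacabababb')
  20 → (13, 'cbacabababb')
  21 → (8, 'cbacccbacabababb')
  22 → (12, 'ccbacabababb')
  23 → (11, 'cccbacabababb')

SA = [4, 17, 19, 21, 2, 15, 5, 7, 10, 23, 18, 20, 1, 14, 9, 22, 3, 16, 6, 0, 13, 8, 12, 11]
[i] adj suffixes → lcp
  [1] 4/17 → 1 ('a')
  [2] 17/19 → 4 ('abab')
  [3] 19/21 → 2 ('ab')
  [4] 21/2 → 1 ('a')
  [5] 2/15 → 3 ('aca')
  [6] 15/5 → 3 ('aca')
  [7] 5/7 → 2 ('ac')
  [8] 7/10 → 2 ('ac')
  [9] 10/23 → 0 ('')
  [10] 23/18 → 1 ('b')
  [11] 18/20 → 3 ('bab')
  [12] 20/1 → 2 ('ba')
  [13] 1/14 → 4 ('baca')
  [14] 14/9 → 3 ('bac')
  [15] 9/22 → 1 ('b')
  [16] 22/3 → 0 ('')
  [17] 3/16 → 2 ('ca')
  [18] 16/6 → 2 ('ca')
  [19] 6/0 → 1 ('c')
  [20] 0/13 → 5 ('cbaca')
  [21] 13/8 → 4 ('cbac')
  [22] 8/12 → 1 ('c')
  [23] 12/11 → 2 ('cc')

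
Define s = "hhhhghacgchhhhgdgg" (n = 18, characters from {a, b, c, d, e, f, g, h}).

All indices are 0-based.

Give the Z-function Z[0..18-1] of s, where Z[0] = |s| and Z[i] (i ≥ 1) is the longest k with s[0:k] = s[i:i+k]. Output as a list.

[18, 3, 2, 1, 0, 1, 0, 0, 0, 0, 5, 3, 2, 1, 0, 0, 0, 0]

Z[0]=18
i=1: fresh scan; Z[1]=3 grow→box=[1,4)
i=2: min(r-i=2, Z[1]=3)=2; Z[2]=2
i=3: min(r-i=1, Z[2]=2)=1; Z[3]=1
i=4: fresh scan; Z[4]=0
i=5: fresh scan; Z[5]=1 grow→box=[5,6)
i=6: fresh scan; Z[6]=0
i=7: fresh scan; Z[7]=0
i=8: fresh scan; Z[8]=0
i=9: fresh scan; Z[9]=0
i=10: fresh scan; Z[10]=5 grow→box=[10,15)
i=11: min(r-i=4, Z[1]=3)=3; Z[11]=3
i=12: min(r-i=3, Z[2]=2)=2; Z[12]=2
i=13: min(r-i=2, Z[3]=1)=1; Z[13]=1
i=14: min(r-i=1, Z[4]=0)=0; Z[14]=0
i=15: fresh scan; Z[15]=0
i=16: fresh scan; Z[16]=0
i=17: fresh scan; Z[17]=0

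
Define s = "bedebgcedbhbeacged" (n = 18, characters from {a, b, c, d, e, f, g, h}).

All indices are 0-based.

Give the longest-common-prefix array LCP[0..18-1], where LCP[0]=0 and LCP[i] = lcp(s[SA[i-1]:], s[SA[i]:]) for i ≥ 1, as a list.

rank→(start, suffix):
  0 → (13, 'acged')
  1 → (11, 'beacged')
  2 → (0, 'bedebgcedbhbeacged')
  3 → (4, 'bgcedbhbeacged')
  4 → (9, 'bhbeacged')
  5 → (6, 'cedbhbeacged')
  6 → (14, 'cged')
  7 → (17, 'd')
  8 → (8, 'dbhbeacged')
  9 → (2, 'debgcedbhbeacged')
  10 → (12, 'eacged')
  11 → (3, 'ebgcedbhbeacged')
  12 → (16, 'ed')
  13 → (7, 'edbhbeacged')
  14 → (1, 'edebgcedbhbeacged')
  15 → (5, 'gcedbhbeacged')
  16 → (15, 'ged')
  17 → (10, 'hbeacged')

SA = [13, 11, 0, 4, 9, 6, 14, 17, 8, 2, 12, 3, 16, 7, 1, 5, 15, 10]
i: (SA[i-1],SA[i]) lcp shared
  1: (13,11) 0 ''
  2: (11,0) 2 'be'
  3: (0,4) 1 'b'
  4: (4,9) 1 'b'
  5: (9,6) 0 ''
  6: (6,14) 1 'c'
  7: (14,17) 0 ''
  8: (17,8) 1 'd'
  9: (8,2) 1 'd'
  10: (2,12) 0 ''
  11: (12,3) 1 'e'
  12: (3,16) 1 'e'
  13: (16,7) 2 'ed'
  14: (7,1) 2 'ed'
  15: (1,5) 0 ''
  16: (5,15) 1 'g'
  17: (15,10) 0 ''

[0, 0, 2, 1, 1, 0, 1, 0, 1, 1, 0, 1, 1, 2, 2, 0, 1, 0]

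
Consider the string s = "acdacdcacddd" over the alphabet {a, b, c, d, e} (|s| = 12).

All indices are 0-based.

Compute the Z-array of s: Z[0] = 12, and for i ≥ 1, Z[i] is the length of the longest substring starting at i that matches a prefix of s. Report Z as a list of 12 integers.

Z[0]=12
i=1: i≥r, start 0; Z[1]=0
i=2: i≥r, start 0; Z[2]=0
i=3: i≥r, start 0; Z[3]=3 extend→box=[3,6)
i=4: min(r-i=2, Z[1]=0)=0; Z[4]=0
i=5: min(r-i=1, Z[2]=0)=0; Z[5]=0
i=6: i≥r, start 0; Z[6]=0
i=7: i≥r, start 0; Z[7]=3 extend→box=[7,10)
i=8: min(r-i=2, Z[1]=0)=0; Z[8]=0
i=9: min(r-i=1, Z[2]=0)=0; Z[9]=0
i=10: i≥r, start 0; Z[10]=0
i=11: i≥r, start 0; Z[11]=0

[12, 0, 0, 3, 0, 0, 0, 3, 0, 0, 0, 0]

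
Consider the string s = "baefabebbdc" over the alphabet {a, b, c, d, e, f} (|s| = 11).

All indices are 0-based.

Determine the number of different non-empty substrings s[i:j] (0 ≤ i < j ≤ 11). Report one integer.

61

sorted suffixes:
  #0 SA[0]=4  'abebbdc'
  #1 SA[1]=1  'aefabebbdc'
  #2 SA[2]=0  'baefabebbdc'
  #3 SA[3]=7  'bbdc'
  #4 SA[4]=8  'bdc'
  #5 SA[5]=5  'bebbdc'
  #6 SA[6]=10  'c'
  #7 SA[7]=9  'dc'
  #8 SA[8]=6  'ebbdc'
  #9 SA[9]=2  'efabebbdc'
  #10 SA[10]=3  'fabebbdc'

SA = [4, 1, 0, 7, 8, 5, 10, 9, 6, 2, 3]
i: (SA[i-1],SA[i]) lcp shared
  1: (4,1) 1 'a'
  2: (1,0) 0 ''
  3: (0,7) 1 'b'
  4: (7,8) 1 'b'
  5: (8,5) 1 'b'
  6: (5,10) 0 ''
  7: (10,9) 0 ''
  8: (9,6) 0 ''
  9: (6,2) 1 'e'
  10: (2,3) 0 ''

n(n+1)/2 = 11·12/2 = 66
Σ LCP = 0 + 1 + 0 + 1 + 1 + 1 + 0 + 0 + 0 + 1 + 0 = 5
distinct = 66 − 5 = 61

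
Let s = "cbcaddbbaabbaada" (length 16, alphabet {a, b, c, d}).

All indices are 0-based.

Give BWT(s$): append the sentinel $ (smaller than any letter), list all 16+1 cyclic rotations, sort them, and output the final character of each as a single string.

adbbaacbbdacb$ada

rank  rotation           last
    0  $cbcaddbbaabbaada  a
    1  a$cbcaddbbaabbaad  d
    2  aabbaada$cbcaddbb  b
    3  aada$cbcaddbbaabb  b
    4  abbaada$cbcaddbba  a
    5  ada$cbcaddbbaabba  a
    6  addbbaabbaada$cbc  c
    7  baabbaada$cbcaddb  b
    8  baada$cbcaddbbaab  b
    9  bbaabbaada$cbcadd  d
   10  bbaada$cbcaddbbaa  a
   11  bcaddbbaabbaada$c  c
   12  caddbbaabbaada$cb  b
   13  cbcaddbbaabbaada$  $
   14  da$cbcaddbbaabbaa  a
   15  dbbaabbaada$cbcad  d
   16  ddbbaabbaada$cbca  a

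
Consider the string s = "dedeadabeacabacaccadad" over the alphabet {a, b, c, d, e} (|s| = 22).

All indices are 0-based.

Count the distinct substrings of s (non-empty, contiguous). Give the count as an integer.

rank | idx | suffix
   0 |  11 | abacaccadad
   1 |   6 | abeacabacaccadad
   2 |   9 | acabacaccadad
   3 |  13 | acaccadad
   4 |  15 | accadad
   5 |  20 | ad
   6 |   4 | adabeacabacaccadad
   7 |  18 | adad
   8 |  12 | bacaccadad
   9 |   7 | beacabacaccadad
  10 |  10 | cabacaccadad
  11 |  14 | caccadad
  12 |  17 | cadad
  13 |  16 | ccadad
  14 |  21 | d
  15 |   5 | dabeacabacaccadad
  16 |  19 | dad
  17 |   2 | deadabeacabacaccadad
  18 |   0 | dedeadabeacabacaccadad
  19 |   8 | eacabacaccadad
  20 |   3 | eadabeacabacaccadad
  21 |   1 | edeadabeacabacaccadad

SA = [11, 6, 9, 13, 15, 20, 4, 18, 12, 7, 10, 14, 17, 16, 21, 5, 19, 2, 0, 8, 3, 1]
rank  pair      lcp
   1  s[11:],s[6:]  2  'ab'
   2  s[6:],s[9:]  1  'a'
   3  s[9:],s[13:]  3  'aca'
   4  s[13:],s[15:]  2  'ac'
   5  s[15:],s[20:]  1  'a'
   6  s[20:],s[4:]  2  'ad'
   7  s[4:],s[18:]  3  'ada'
   8  s[18:],s[12:]  0  ''
   9  s[12:],s[7:]  1  'b'
  10  s[7:],s[10:]  0  ''
  11  s[10:],s[14:]  2  'ca'
  12  s[14:],s[17:]  2  'ca'
  13  s[17:],s[16:]  1  'c'
  14  s[16:],s[21:]  0  ''
  15  s[21:],s[5:]  1  'd'
  16  s[5:],s[19:]  2  'da'
  17  s[19:],s[2:]  1  'd'
  18  s[2:],s[0:]  2  'de'
  19  s[0:],s[8:]  0  ''
  20  s[8:],s[3:]  2  'ea'
  21  s[3:],s[1:]  1  'e'

n(n+1)/2 = 22·23/2 = 253
Σ LCP = 0 + 2 + 1 + 3 + 2 + 1 + 2 + 3 + 0 + 1 + 0 + 2 + 2 + 1 + 0 + 1 + 2 + 1 + 2 + 0 + 2 + 1 = 29
distinct = 253 − 29 = 224

224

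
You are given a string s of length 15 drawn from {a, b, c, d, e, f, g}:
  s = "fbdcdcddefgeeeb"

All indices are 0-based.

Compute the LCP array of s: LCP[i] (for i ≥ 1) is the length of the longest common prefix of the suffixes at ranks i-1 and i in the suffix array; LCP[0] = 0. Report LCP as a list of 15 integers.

[0, 1, 0, 2, 0, 3, 1, 1, 0, 1, 2, 1, 0, 1, 0]

rank | idx | suffix
   0 |  14 | b
   1 |   1 | bdcdcddefgeeeb
   2 |   3 | cdcddefgeeeb
   3 |   5 | cddefgeeeb
   4 |   2 | dcdcddefgeeeb
   5 |   4 | dcddefgeeeb
   6 |   6 | ddefgeeeb
   7 |   7 | defgeeeb
   8 |  13 | eb
   9 |  12 | eeb
  10 |  11 | eeeb
  11 |   8 | efgeeeb
  12 |   0 | fbdcdcddefgeeeb
  13 |   9 | fgeeeb
  14 |  10 | geeeb

SA = [14, 1, 3, 5, 2, 4, 6, 7, 13, 12, 11, 8, 0, 9, 10]
[i] adj suffixes → lcp
  [1] 14/1 → 1 ('b')
  [2] 1/3 → 0 ('')
  [3] 3/5 → 2 ('cd')
  [4] 5/2 → 0 ('')
  [5] 2/4 → 3 ('dcd')
  [6] 4/6 → 1 ('d')
  [7] 6/7 → 1 ('d')
  [8] 7/13 → 0 ('')
  [9] 13/12 → 1 ('e')
  [10] 12/11 → 2 ('ee')
  [11] 11/8 → 1 ('e')
  [12] 8/0 → 0 ('')
  [13] 0/9 → 1 ('f')
  [14] 9/10 → 0 ('')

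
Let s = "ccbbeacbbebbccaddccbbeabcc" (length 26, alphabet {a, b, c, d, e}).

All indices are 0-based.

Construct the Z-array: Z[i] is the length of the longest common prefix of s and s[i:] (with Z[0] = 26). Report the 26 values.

Z[0]=26
i=1: outside box; Z[1]=1 scan→box=[1,2)
i=2: outside box; Z[2]=0
i=3: outside box; Z[3]=0
i=4: outside box; Z[4]=0
i=5: outside box; Z[5]=0
i=6: outside box; Z[6]=1 scan→box=[6,7)
i=7: outside box; Z[7]=0
i=8: outside box; Z[8]=0
i=9: outside box; Z[9]=0
i=10: outside box; Z[10]=0
i=11: outside box; Z[11]=0
i=12: outside box; Z[12]=2 scan→box=[12,14)
i=13: min(r-i=1, Z[1]=1)=1; Z[13]=1
i=14: outside box; Z[14]=0
i=15: outside box; Z[15]=0
i=16: outside box; Z[16]=0
i=17: outside box; Z[17]=6 scan→box=[17,23)
i=18: min(r-i=5, Z[1]=1)=1; Z[18]=1
i=19: min(r-i=4, Z[2]=0)=0; Z[19]=0
i=20: min(r-i=3, Z[3]=0)=0; Z[20]=0
i=21: min(r-i=2, Z[4]=0)=0; Z[21]=0
i=22: min(r-i=1, Z[5]=0)=0; Z[22]=0
i=23: outside box; Z[23]=0
i=24: outside box; Z[24]=2 scan→box=[24,26)
i=25: min(r-i=1, Z[1]=1)=1; Z[25]=1

[26, 1, 0, 0, 0, 0, 1, 0, 0, 0, 0, 0, 2, 1, 0, 0, 0, 6, 1, 0, 0, 0, 0, 0, 2, 1]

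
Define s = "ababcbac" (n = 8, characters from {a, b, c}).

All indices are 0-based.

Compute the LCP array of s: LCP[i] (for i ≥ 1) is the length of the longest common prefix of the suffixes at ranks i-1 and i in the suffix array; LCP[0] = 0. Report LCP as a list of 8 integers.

rank | idx | suffix
   0 |   0 | ababcbac
   1 |   2 | abcbac
   2 |   6 | ac
   3 |   1 | babcbac
   4 |   5 | bac
   5 |   3 | bcbac
   6 |   7 | c
   7 |   4 | cbac

SA = [0, 2, 6, 1, 5, 3, 7, 4]
[i] adj suffixes → lcp
  [1] 0/2 → 2 ('ab')
  [2] 2/6 → 1 ('a')
  [3] 6/1 → 0 ('')
  [4] 1/5 → 2 ('ba')
  [5] 5/3 → 1 ('b')
  [6] 3/7 → 0 ('')
  [7] 7/4 → 1 ('c')

[0, 2, 1, 0, 2, 1, 0, 1]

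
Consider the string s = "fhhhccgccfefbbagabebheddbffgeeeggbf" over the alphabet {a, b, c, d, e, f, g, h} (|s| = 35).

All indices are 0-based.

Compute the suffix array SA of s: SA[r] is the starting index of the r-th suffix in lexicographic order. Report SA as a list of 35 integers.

[16, 14, 13, 12, 17, 33, 24, 19, 7, 4, 8, 5, 23, 22, 18, 21, 28, 29, 10, 30, 34, 11, 9, 25, 26, 0, 15, 32, 6, 27, 31, 3, 20, 2, 1]

rank→(start, suffix):
  0 → (16, 'abebheddbffgeeeggbf')
  1 → (14, 'agabebheddbffgeeeggbf')
  2 → (13, 'bagabebheddbffgeeeggbf')
  3 → (12, 'bbagabebheddbffgeeeggbf')
  4 → (17, 'bebheddbffgeeeggbf')
  5 → (33, 'bf')
  6 → (24, 'bffgeeeggbf')
  7 → (19, 'bheddbffgeeeggbf')
  8 → (7, 'ccfefbbagabebheddbffgeeeggbf')
  9 → (4, 'ccgccfefbbagabebheddbffgeeeggbf')
  10 → (8, 'cfefbbagabebheddbffgeeeggbf')
  11 → (5, 'cgccfefbbagabebheddbffgeeeggbf')
  12 → (23, 'dbffgeeeggbf')
  13 → (22, 'ddbffgeeeggbf')
  14 → (18, 'ebheddbffgeeeggbf')
  15 → (21, 'eddbffgeeeggbf')
  16 → (28, 'eeeggbf')
  17 → (29, 'eeggbf')
  18 → (10, 'efbbagabebheddbffgeeeggbf')
  19 → (30, 'eggbf')
  20 → (34, 'f')
  21 → (11, 'fbbagabebheddbffgeeeggbf')
  22 → (9, 'fefbbagabebheddbffgeeeggbf')
  23 → (25, 'ffgeeeggbf')
  24 → (26, 'fgeeeggbf')
  25 → (0, 'fhhhccgccfefbbagabebheddbffgeeeggbf')
  26 → (15, 'gabebheddbffgeeeggbf')
  27 → (32, 'gbf')
  28 → (6, 'gccfefbbagabebheddbffgeeeggbf')
  29 → (27, 'geeeggbf')
  30 → (31, 'ggbf')
  31 → (3, 'hccgccfefbbagabebheddbffgeeeggbf')
  32 → (20, 'heddbffgeeeggbf')
  33 → (2, 'hhccgccfefbbagabebheddbffgeeeggbf')
  34 → (1, 'hhhccgccfefbbagabebheddbffgeeeggbf')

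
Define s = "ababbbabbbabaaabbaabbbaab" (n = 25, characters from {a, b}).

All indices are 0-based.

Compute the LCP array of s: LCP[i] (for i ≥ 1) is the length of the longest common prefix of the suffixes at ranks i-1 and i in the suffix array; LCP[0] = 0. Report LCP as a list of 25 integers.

[0, 2, 3, 4, 1, 2, 3, 2, 3, 5, 6, 0, 1, 3, 4, 2, 3, 7, 1, 5, 3, 4, 2, 4, 5]

rank | idx | suffix
   0 |  12 | aaabbaabbbaab
   1 |  22 | aab
   2 |  13 | aabbaabbbaab
   3 |  17 | aabbbaab
   4 |  23 | ab
   5 |  10 | abaaabbaabbbaab
   6 |   0 | ababbbabbbabaaabbaabbbaab
   7 |  14 | abbaabbbaab
   8 |  18 | abbbaab
   9 |   6 | abbbabaaabbaabbbaab
  10 |   2 | abbbabbbabaaabbaabbbaab
  11 |  24 | b
  12 |  11 | baaabbaabbbaab
  13 |  21 | baab
  14 |  16 | baabbbaab
  15 |   9 | babaaabbaabbbaab
  16 |   5 | babbbabaaabbaabbbaab
  17 |   1 | babbbabbbabaaabbaabbbaab
  18 |  20 | bbaab
  19 |  15 | bbaabbbaab
  20 |   8 | bbabaaabbaabbbaab
  21 |   4 | bbabbbabaaabbaabbbaab
  22 |  19 | bbbaab
  23 |   7 | bbbabaaabbaabbbaab
  24 |   3 | bbbabbbabaaabbaabbbaab

SA = [12, 22, 13, 17, 23, 10, 0, 14, 18, 6, 2, 24, 11, 21, 16, 9, 5, 1, 20, 15, 8, 4, 19, 7, 3]
[i] adj suffixes → lcp
  [1] 12/22 → 2 ('aa')
  [2] 22/13 → 3 ('aab')
  [3] 13/17 → 4 ('aabb')
  [4] 17/23 → 1 ('a')
  [5] 23/10 → 2 ('ab')
  [6] 10/0 → 3 ('aba')
  [7] 0/14 → 2 ('ab')
  [8] 14/18 → 3 ('abb')
  [9] 18/6 → 5 ('abbba')
  [10] 6/2 → 6 ('abbbab')
  [11] 2/24 → 0 ('')
  [12] 24/11 → 1 ('b')
  [13] 11/21 → 3 ('baa')
  [14] 21/16 → 4 ('baab')
  [15] 16/9 → 2 ('ba')
  [16] 9/5 → 3 ('bab')
  [17] 5/1 → 7 ('babbbab')
  [18] 1/20 → 1 ('b')
  [19] 20/15 → 5 ('bbaab')
  [20] 15/8 → 3 ('bba')
  [21] 8/4 → 4 ('bbab')
  [22] 4/19 → 2 ('bb')
  [23] 19/7 → 4 ('bbba')
  [24] 7/3 → 5 ('bbbab')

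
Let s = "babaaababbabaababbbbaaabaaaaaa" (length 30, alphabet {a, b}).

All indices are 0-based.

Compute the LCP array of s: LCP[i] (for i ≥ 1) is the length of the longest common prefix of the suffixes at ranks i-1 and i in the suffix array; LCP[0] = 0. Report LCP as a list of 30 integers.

[0, 1, 2, 3, 4, 5, 3, 5, 2, 4, 6, 1, 5, 4, 3, 5, 2, 3, 0, 4, 6, 3, 2, 5, 3, 4, 1, 3, 2, 3]

sorted suffixes:
  #0 SA[0]=29  'a'
  #1 SA[1]=28  'aa'
  #2 SA[2]=27  'aaa'
  #3 SA[3]=26  'aaaa'
  #4 SA[4]=25  'aaaaa'
  #5 SA[5]=24  'aaaaaa'
  #6 SA[6]=20  'aaabaaaaaa'
  #7 SA[7]=3  'aaababbabaababbbbaaabaaaaaa'
  #8 SA[8]=21  'aabaaaaaa'
  #9 SA[9]=4  'aababbabaababbbbaaabaaaaaa'
  #10 SA[10]=12  'aababbbbaaabaaaaaa'
  #11 SA[11]=22  'abaaaaaa'
  #12 SA[12]=1  'abaaababbabaababbbbaaabaaaaaa'
  #13 SA[13]=10  'abaababbbbaaabaaaaaa'
  #14 SA[14]=5  'ababbabaababbbbaaabaaaaaa'
  #15 SA[15]=13  'ababbbbaaabaaaaaa'
  #16 SA[16]=7  'abbabaababbbbaaabaaaaaa'
  #17 SA[17]=15  'abbbbaaabaaaaaa'
  #18 SA[18]=23  'baaaaaa'
  #19 SA[19]=19  'baaabaaaaaa'
  #20 SA[20]=2  'baaababbabaababbbbaaabaaaaaa'
  #21 SA[21]=11  'baababbbbaaabaaaaaa'
  #22 SA[22]=0  'babaaababbabaababbbbaaabaaaaaa'
  #23 SA[23]=9  'babaababbbbaaabaaaaaa'
  #24 SA[24]=6  'babbabaababbbbaaabaaaaaa'
  #25 SA[25]=14  'babbbbaaabaaaaaa'
  #26 SA[26]=18  'bbaaabaaaaaa'
  #27 SA[27]=8  'bbabaababbbbaaabaaaaaa'
  #28 SA[28]=17  'bbbaaabaaaaaa'
  #29 SA[29]=16  'bbbbaaabaaaaaa'

SA = [29, 28, 27, 26, 25, 24, 20, 3, 21, 4, 12, 22, 1, 10, 5, 13, 7, 15, 23, 19, 2, 11, 0, 9, 6, 14, 18, 8, 17, 16]
rank  pair      lcp
   1  s[29:],s[28:]  1  'a'
   2  s[28:],s[27:]  2  'aa'
   3  s[27:],s[26:]  3  'aaa'
   4  s[26:],s[25:]  4  'aaaa'
   5  s[25:],s[24:]  5  'aaaaa'
   6  s[24:],s[20:]  3  'aaa'
   7  s[20:],s[3:]  5  'aaaba'
   8  s[3:],s[21:]  2  'aa'
   9  s[21:],s[4:]  4  'aaba'
  10  s[4:],s[12:]  6  'aababb'
  11  s[12:],s[22:]  1  'a'
  12  s[22:],s[1:]  5  'abaaa'
  13  s[1:],s[10:]  4  'abaa'
  14  s[10:],s[5:]  3  'aba'
  15  s[5:],s[13:]  5  'ababb'
  16  s[13:],s[7:]  2  'ab'
  17  s[7:],s[15:]  3  'abb'
  18  s[15:],s[23:]  0  ''
  19  s[23:],s[19:]  4  'baaa'
  20  s[19:],s[2:]  6  'baaaba'
  21  s[2:],s[11:]  3  'baa'
  22  s[11:],s[0:]  2  'ba'
  23  s[0:],s[9:]  5  'babaa'
  24  s[9:],s[6:]  3  'bab'
  25  s[6:],s[14:]  4  'babb'
  26  s[14:],s[18:]  1  'b'
  27  s[18:],s[8:]  3  'bba'
  28  s[8:],s[17:]  2  'bb'
  29  s[17:],s[16:]  3  'bbb'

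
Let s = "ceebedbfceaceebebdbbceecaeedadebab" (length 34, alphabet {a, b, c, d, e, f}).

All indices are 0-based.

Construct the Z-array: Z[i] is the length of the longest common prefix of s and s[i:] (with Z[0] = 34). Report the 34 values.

[34, 0, 0, 0, 0, 0, 0, 0, 2, 0, 0, 5, 0, 0, 0, 0, 0, 0, 0, 0, 3, 0, 0, 1, 0, 0, 0, 0, 0, 0, 0, 0, 0, 0]

Z[0]=34
i=1: outside box; Z[1]=0
i=2: outside box; Z[2]=0
i=3: outside box; Z[3]=0
i=4: outside box; Z[4]=0
i=5: outside box; Z[5]=0
i=6: outside box; Z[6]=0
i=7: outside box; Z[7]=0
i=8: outside box; Z[8]=2 scan→box=[8,10)
i=9: min(r-i=1, Z[1]=0)=0; Z[9]=0
i=10: outside box; Z[10]=0
i=11: outside box; Z[11]=5 scan→box=[11,16)
i=12: min(r-i=4, Z[1]=0)=0; Z[12]=0
i=13: min(r-i=3, Z[2]=0)=0; Z[13]=0
i=14: min(r-i=2, Z[3]=0)=0; Z[14]=0
i=15: min(r-i=1, Z[4]=0)=0; Z[15]=0
i=16: outside box; Z[16]=0
i=17: outside box; Z[17]=0
i=18: outside box; Z[18]=0
i=19: outside box; Z[19]=0
i=20: outside box; Z[20]=3 scan→box=[20,23)
i=21: min(r-i=2, Z[1]=0)=0; Z[21]=0
i=22: min(r-i=1, Z[2]=0)=0; Z[22]=0
i=23: outside box; Z[23]=1 scan→box=[23,24)
i=24: outside box; Z[24]=0
i=25: outside box; Z[25]=0
i=26: outside box; Z[26]=0
i=27: outside box; Z[27]=0
i=28: outside box; Z[28]=0
i=29: outside box; Z[29]=0
i=30: outside box; Z[30]=0
i=31: outside box; Z[31]=0
i=32: outside box; Z[32]=0
i=33: outside box; Z[33]=0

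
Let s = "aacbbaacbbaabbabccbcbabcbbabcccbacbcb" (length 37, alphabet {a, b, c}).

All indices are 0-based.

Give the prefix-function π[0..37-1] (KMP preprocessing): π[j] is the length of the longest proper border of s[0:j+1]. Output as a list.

[0, 1, 0, 0, 0, 1, 2, 3, 4, 5, 6, 7, 0, 0, 1, 0, 0, 0, 0, 0, 0, 1, 0, 0, 0, 0, 1, 0, 0, 0, 0, 0, 1, 0, 0, 0, 0]

π[0] = 0
j=1 s[j]='a': π[1]=1 (border 'a')
j=2 s[j]='c': k: 1→0; π[2]=0 (border '')
j=3 s[j]='b': π[3]=0 (border '')
j=4 s[j]='b': π[4]=0 (border '')
j=5 s[j]='a': π[5]=1 (border 'a')
j=6 s[j]='a': π[6]=2 (border 'aa')
j=7 s[j]='c': π[7]=3 (border 'aac')
j=8 s[j]='b': π[8]=4 (border 'aacb')
j=9 s[j]='b': π[9]=5 (border 'aacbb')
j=10 s[j]='a': π[10]=6 (border 'aacbba')
j=11 s[j]='a': π[11]=7 (border 'aacbbaa')
j=12 s[j]='b': k: 7→2→1→0; π[12]=0 (border '')
j=13 s[j]='b': π[13]=0 (border '')
j=14 s[j]='a': π[14]=1 (border 'a')
j=15 s[j]='b': k: 1→0; π[15]=0 (border '')
j=16 s[j]='c': π[16]=0 (border '')
j=17 s[j]='c': π[17]=0 (border '')
j=18 s[j]='b': π[18]=0 (border '')
j=19 s[j]='c': π[19]=0 (border '')
j=20 s[j]='b': π[20]=0 (border '')
j=21 s[j]='a': π[21]=1 (border 'a')
j=22 s[j]='b': k: 1→0; π[22]=0 (border '')
j=23 s[j]='c': π[23]=0 (border '')
j=24 s[j]='b': π[24]=0 (border '')
j=25 s[j]='b': π[25]=0 (border '')
j=26 s[j]='a': π[26]=1 (border 'a')
j=27 s[j]='b': k: 1→0; π[27]=0 (border '')
j=28 s[j]='c': π[28]=0 (border '')
j=29 s[j]='c': π[29]=0 (border '')
j=30 s[j]='c': π[30]=0 (border '')
j=31 s[j]='b': π[31]=0 (border '')
j=32 s[j]='a': π[32]=1 (border 'a')
j=33 s[j]='c': k: 1→0; π[33]=0 (border '')
j=34 s[j]='b': π[34]=0 (border '')
j=35 s[j]='c': π[35]=0 (border '')
j=36 s[j]='b': π[36]=0 (border '')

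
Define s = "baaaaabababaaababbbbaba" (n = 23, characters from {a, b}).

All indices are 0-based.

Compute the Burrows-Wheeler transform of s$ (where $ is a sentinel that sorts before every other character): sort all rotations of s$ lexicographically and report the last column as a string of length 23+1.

rank  rotation                  last
    0  $baaaaabababaaababbbbaba  a
    1  a$baaaaabababaaababbbbab  b
    2  aaaaabababaaababbbbaba$b  b
    3  aaaabababaaababbbbaba$ba  a
    4  aaabababaaababbbbaba$baa  a
    5  aaababbbbaba$baaaaababab  b
    6  aabababaaababbbbaba$baaa  a
    7  aababbbbaba$baaaaabababa  a
    8  aba$baaaaabababaaababbbb  b
    9  abaaababbbbaba$baaaaabab  b
   10  ababaaababbbbaba$baaaaab  b
   11  abababaaababbbbaba$baaaa  a
   12  ababbbbaba$baaaaabababaa  a
   13  abbbbaba$baaaaabababaaab  b
   14  ba$baaaaabababaaababbbba  a
   15  baaaaabababaaababbbbaba$  $
   16  baaababbbbaba$baaaaababa  a
   17  baba$baaaaabababaaababbb  b
   18  babaaababbbbaba$baaaaaba  a
   19  bababaaababbbbaba$baaaaa  a
   20  babbbbaba$baaaaabababaaa  a
   21  bbaba$baaaaabababaaababb  b
   22  bbbaba$baaaaabababaaabab  b
   23  bbbbaba$baaaaabababaaaba  a

abbaabaabbbaaba$abaaabba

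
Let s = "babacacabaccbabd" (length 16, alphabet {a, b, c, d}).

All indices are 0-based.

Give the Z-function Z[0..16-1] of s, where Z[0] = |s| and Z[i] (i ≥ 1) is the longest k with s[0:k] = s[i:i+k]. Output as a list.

Z[0]=16
i=1: i≥r, start 0; Z[1]=0
i=2: i≥r, start 0; Z[2]=2 scan→box=[2,4)
i=3: min(r-i=1, Z[1]=0)=0; Z[3]=0
i=4: i≥r, start 0; Z[4]=0
i=5: i≥r, start 0; Z[5]=0
i=6: i≥r, start 0; Z[6]=0
i=7: i≥r, start 0; Z[7]=0
i=8: i≥r, start 0; Z[8]=2 scan→box=[8,10)
i=9: min(r-i=1, Z[1]=0)=0; Z[9]=0
i=10: i≥r, start 0; Z[10]=0
i=11: i≥r, start 0; Z[11]=0
i=12: i≥r, start 0; Z[12]=3 scan→box=[12,15)
i=13: min(r-i=2, Z[1]=0)=0; Z[13]=0
i=14: min(r-i=1, Z[2]=2)=1; Z[14]=1
i=15: i≥r, start 0; Z[15]=0

[16, 0, 2, 0, 0, 0, 0, 0, 2, 0, 0, 0, 3, 0, 1, 0]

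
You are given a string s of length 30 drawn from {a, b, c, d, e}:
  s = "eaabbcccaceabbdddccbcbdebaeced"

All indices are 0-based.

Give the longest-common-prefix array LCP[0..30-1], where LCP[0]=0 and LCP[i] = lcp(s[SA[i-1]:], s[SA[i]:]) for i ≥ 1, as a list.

[0, 1, 3, 1, 1, 0, 1, 2, 1, 2, 1, 2, 0, 1, 2, 1, 2, 2, 1, 2, 0, 1, 1, 2, 1, 0, 2, 1, 1, 1]

rank | idx | suffix
   0 |   1 | aabbcccaceabbdddccbcbdebaeced
   1 |   2 | abbcccaceabbdddccbcbdebaeced
   2 |  11 | abbdddccbcbdebaeced
   3 |   8 | aceabbdddccbcbdebaeced
   4 |  25 | aeced
   5 |  24 | baeced
   6 |   3 | bbcccaceabbdddccbcbdebaeced
   7 |  12 | bbdddccbcbdebaeced
   8 |  19 | bcbdebaeced
   9 |   4 | bcccaceabbdddccbcbdebaeced
  10 |  13 | bdddccbcbdebaeced
  11 |  21 | bdebaeced
  12 |   7 | caceabbdddccbcbdebaeced
  13 |  18 | cbcbdebaeced
  14 |  20 | cbdebaeced
  15 |   6 | ccaceabbdddccbcbdebaeced
  16 |  17 | ccbcbdebaeced
  17 |   5 | cccaceabbdddccbcbdebaeced
  18 |   9 | ceabbdddccbcbdebaeced
  19 |  27 | ced
  20 |  29 | d
  21 |  16 | dccbcbdebaeced
  22 |  15 | ddccbcbdebaeced
  23 |  14 | dddccbcbdebaeced
  24 |  22 | debaeced
  25 |   0 | eaabbcccaceabbdddccbcbdebaeced
  26 |  10 | eabbdddccbcbdebaeced
  27 |  23 | ebaeced
  28 |  26 | eced
  29 |  28 | ed

SA = [1, 2, 11, 8, 25, 24, 3, 12, 19, 4, 13, 21, 7, 18, 20, 6, 17, 5, 9, 27, 29, 16, 15, 14, 22, 0, 10, 23, 26, 28]
rank  pair      lcp
   1  s[1:],s[2:]  1  'a'
   2  s[2:],s[11:]  3  'abb'
   3  s[11:],s[8:]  1  'a'
   4  s[8:],s[25:]  1  'a'
   5  s[25:],s[24:]  0  ''
   6  s[24:],s[3:]  1  'b'
   7  s[3:],s[12:]  2  'bb'
   8  s[12:],s[19:]  1  'b'
   9  s[19:],s[4:]  2  'bc'
  10  s[4:],s[13:]  1  'b'
  11  s[13:],s[21:]  2  'bd'
  12  s[21:],s[7:]  0  ''
  13  s[7:],s[18:]  1  'c'
  14  s[18:],s[20:]  2  'cb'
  15  s[20:],s[6:]  1  'c'
  16  s[6:],s[17:]  2  'cc'
  17  s[17:],s[5:]  2  'cc'
  18  s[5:],s[9:]  1  'c'
  19  s[9:],s[27:]  2  'ce'
  20  s[27:],s[29:]  0  ''
  21  s[29:],s[16:]  1  'd'
  22  s[16:],s[15:]  1  'd'
  23  s[15:],s[14:]  2  'dd'
  24  s[14:],s[22:]  1  'd'
  25  s[22:],s[0:]  0  ''
  26  s[0:],s[10:]  2  'ea'
  27  s[10:],s[23:]  1  'e'
  28  s[23:],s[26:]  1  'e'
  29  s[26:],s[28:]  1  'e'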